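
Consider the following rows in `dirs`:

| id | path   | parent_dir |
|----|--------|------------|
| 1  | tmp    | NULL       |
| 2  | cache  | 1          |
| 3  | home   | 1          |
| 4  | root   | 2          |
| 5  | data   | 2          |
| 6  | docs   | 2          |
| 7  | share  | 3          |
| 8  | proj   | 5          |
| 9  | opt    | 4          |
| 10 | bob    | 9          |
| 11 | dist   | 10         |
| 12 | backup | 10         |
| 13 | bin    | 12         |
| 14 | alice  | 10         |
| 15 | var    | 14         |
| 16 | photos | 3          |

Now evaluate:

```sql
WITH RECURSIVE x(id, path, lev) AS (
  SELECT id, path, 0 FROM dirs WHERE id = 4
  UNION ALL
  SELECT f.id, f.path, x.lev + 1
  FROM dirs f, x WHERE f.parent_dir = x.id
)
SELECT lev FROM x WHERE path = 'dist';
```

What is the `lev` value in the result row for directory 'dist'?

Base: id=4 (root) at lev 0.
Iteration 1: rows with parent_dir in {4} -> opt (id 9, lev 1).
Iteration 2: rows with parent_dir in {9} -> bob (id 10, lev 2).
Iteration 3: rows with parent_dir in {10} -> dist (id 11, lev 3), backup (id 12, lev 3), alice (id 14, lev 3).
Iteration 4: rows with parent_dir in {11,12,14} -> bin (id 13, lev 4), var (id 15, lev 4).
Iteration 5: no rows with parent_dir in {13,15}; recursion stops.

3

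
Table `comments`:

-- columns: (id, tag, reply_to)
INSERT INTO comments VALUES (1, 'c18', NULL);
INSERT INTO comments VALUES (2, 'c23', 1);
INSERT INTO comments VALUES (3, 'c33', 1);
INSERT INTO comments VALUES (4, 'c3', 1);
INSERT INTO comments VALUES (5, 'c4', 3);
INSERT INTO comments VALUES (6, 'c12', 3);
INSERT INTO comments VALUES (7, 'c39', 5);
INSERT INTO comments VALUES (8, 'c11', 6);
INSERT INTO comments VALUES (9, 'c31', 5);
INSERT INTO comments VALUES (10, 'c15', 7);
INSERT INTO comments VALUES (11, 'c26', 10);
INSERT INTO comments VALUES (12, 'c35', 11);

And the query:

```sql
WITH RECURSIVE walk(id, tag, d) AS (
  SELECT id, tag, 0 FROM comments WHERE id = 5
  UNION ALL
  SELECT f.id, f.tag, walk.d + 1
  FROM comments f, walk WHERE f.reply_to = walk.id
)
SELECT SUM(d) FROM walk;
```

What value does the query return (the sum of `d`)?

Base: id=5 (c4) at d 0.
Iteration 1: rows with reply_to in {5} -> c39 (id 7, d 1), c31 (id 9, d 1).
Iteration 2: rows with reply_to in {7,9} -> c15 (id 10, d 2).
Iteration 3: rows with reply_to in {10} -> c26 (id 11, d 3).
Iteration 4: rows with reply_to in {11} -> c35 (id 12, d 4).
Iteration 5: no rows with reply_to in {12}; recursion stops.
SUM(d) = 0 + 1 + 1 + 2 + 3 + 4 = 11.

11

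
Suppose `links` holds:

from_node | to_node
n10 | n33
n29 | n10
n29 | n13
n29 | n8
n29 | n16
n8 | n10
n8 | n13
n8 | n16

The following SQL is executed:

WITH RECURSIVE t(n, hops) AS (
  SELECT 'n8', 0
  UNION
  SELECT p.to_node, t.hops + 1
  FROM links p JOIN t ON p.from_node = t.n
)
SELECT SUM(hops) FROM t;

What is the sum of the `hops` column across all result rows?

Base: (n8, hops=0).
Iteration 1: edges from {n8} -> (n10, hops=1), (n13, hops=1), (n16, hops=1).
Iteration 2: edges from {n10,n13,n16} -> (n33, hops=2).
Iteration 3: no outgoing edges from {n33}; recursion stops.
SUM(hops) = 0 + 1 + 1 + 1 + 2 = 5.

5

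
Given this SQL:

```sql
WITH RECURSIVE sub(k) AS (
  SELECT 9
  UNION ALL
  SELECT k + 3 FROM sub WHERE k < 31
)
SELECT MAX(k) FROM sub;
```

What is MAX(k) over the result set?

Base: k=9.
Iteration 1: 9 < 31 holds -> k = 9 + 3 = 12.
Iteration 2: 12 < 31 holds -> k = 12 + 3 = 15.
Iteration 3: 15 < 31 holds -> k = 15 + 3 = 18.
Iteration 4: 18 < 31 holds -> k = 18 + 3 = 21.
Iteration 5: 21 < 31 holds -> k = 21 + 3 = 24.
Iteration 6: 24 < 31 holds -> k = 24 + 3 = 27.
Iteration 7: 27 < 31 holds -> k = 27 + 3 = 30.
Iteration 8: 30 < 31 holds -> k = 30 + 3 = 33.
Iteration 9: 33 < 31 fails; recursion stops.
k values: 9, 12, 15, 18, 21, 24, 27, 30, 33; the maximum is 33.

33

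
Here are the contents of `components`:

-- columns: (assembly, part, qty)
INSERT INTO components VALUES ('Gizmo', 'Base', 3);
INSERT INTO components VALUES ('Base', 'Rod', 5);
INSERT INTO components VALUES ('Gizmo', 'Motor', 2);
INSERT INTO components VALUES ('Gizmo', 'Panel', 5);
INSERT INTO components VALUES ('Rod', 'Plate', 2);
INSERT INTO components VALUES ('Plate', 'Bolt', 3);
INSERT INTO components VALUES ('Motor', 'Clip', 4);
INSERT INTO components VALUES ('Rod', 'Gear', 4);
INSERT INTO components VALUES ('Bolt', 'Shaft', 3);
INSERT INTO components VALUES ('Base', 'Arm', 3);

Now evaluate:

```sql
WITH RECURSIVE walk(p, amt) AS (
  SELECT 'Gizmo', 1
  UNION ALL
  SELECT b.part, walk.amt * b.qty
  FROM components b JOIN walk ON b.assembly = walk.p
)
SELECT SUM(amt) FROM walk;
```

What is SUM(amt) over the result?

Base: (Gizmo, amt=1).
Iteration 1: components of {Gizmo} -> Base = 1*3 = 3, Motor = 1*2 = 2, Panel = 1*5 = 5.
Iteration 2: components of {Base,Motor,Panel} -> Arm = 3*3 = 9, Clip = 2*4 = 8, Rod = 3*5 = 15.
Iteration 3: components of {Arm,Clip,Rod} -> Gear = 15*4 = 60, Plate = 15*2 = 30.
Iteration 4: components of {Gear,Plate} -> Bolt = 30*3 = 90.
Iteration 5: components of {Bolt} -> Shaft = 90*3 = 270.
Iteration 6: no further components; recursion stops.
SUM(amt) = 1 + 3 + 2 + 5 + 15 + 9 + 8 + 30 + 60 + 90 + 270 = 493.

493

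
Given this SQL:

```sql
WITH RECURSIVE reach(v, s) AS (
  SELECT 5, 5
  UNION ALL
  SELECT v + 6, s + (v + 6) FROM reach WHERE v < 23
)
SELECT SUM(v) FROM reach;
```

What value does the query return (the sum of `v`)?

56

Base: v=5, s=5.
Iteration 1: 5 < 23 holds -> v = 5 + 6 = 11, s = 5 + 11 = 16.
Iteration 2: 11 < 23 holds -> v = 11 + 6 = 17, s = 16 + 17 = 33.
Iteration 3: 17 < 23 holds -> v = 17 + 6 = 23, s = 33 + 23 = 56.
Iteration 4: 23 < 23 fails; recursion stops.
SUM(v) = 5 + 11 + 17 + 23 = 56.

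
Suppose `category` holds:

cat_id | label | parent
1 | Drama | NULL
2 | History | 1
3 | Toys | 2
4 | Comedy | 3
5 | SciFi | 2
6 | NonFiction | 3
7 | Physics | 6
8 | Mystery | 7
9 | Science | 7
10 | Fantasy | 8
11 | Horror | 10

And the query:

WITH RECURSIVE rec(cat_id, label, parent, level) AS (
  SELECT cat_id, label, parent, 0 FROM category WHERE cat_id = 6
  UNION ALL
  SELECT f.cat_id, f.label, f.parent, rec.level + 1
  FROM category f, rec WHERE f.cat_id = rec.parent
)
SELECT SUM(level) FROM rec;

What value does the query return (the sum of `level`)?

6

Base: cat_id=6 (NonFiction), parent=3, level 0.
Iteration 1: join on cat_id=3 -> Toys (id 3, parent=2, level 1).
Iteration 2: join on cat_id=2 -> History (id 2, parent=1, level 2).
Iteration 3: join on cat_id=1 -> Drama (id 1, parent=NULL, level 3).
Iteration 4: parent is NULL; no match; recursion stops.
SUM(level) = 0 + 1 + 2 + 3 = 6.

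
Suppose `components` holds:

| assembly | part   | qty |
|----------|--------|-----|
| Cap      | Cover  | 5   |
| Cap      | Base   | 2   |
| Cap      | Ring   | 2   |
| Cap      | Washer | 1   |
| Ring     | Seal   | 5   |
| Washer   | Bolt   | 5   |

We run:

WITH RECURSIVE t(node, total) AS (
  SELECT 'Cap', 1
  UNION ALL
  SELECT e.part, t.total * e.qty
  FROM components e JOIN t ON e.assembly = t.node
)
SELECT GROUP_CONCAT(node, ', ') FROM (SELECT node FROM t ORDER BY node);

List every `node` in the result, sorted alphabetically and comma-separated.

Base, Bolt, Cap, Cover, Ring, Seal, Washer

Base: (Cap, total=1).
Iteration 1: components of {Cap} -> Base = 1*2 = 2, Cover = 1*5 = 5, Ring = 1*2 = 2, Washer = 1*1 = 1.
Iteration 2: components of {Base,Cover,Ring,Washer} -> Bolt = 1*5 = 5, Seal = 2*5 = 10.
Iteration 3: no further components; recursion stops.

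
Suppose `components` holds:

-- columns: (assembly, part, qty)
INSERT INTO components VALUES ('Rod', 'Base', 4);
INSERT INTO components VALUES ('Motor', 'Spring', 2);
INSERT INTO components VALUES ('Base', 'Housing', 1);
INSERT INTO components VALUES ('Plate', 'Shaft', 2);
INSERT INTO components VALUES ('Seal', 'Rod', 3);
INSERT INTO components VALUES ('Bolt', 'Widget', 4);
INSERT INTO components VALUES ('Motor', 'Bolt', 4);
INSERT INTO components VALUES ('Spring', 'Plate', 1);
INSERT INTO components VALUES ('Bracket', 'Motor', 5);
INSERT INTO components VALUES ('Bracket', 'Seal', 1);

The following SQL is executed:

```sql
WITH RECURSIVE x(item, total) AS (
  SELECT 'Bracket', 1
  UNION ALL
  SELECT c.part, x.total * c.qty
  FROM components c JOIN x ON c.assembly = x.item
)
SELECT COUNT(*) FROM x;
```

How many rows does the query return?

11

Base: (Bracket, total=1).
Iteration 1: components of {Bracket} -> Motor = 1*5 = 5, Seal = 1*1 = 1.
Iteration 2: components of {Motor,Seal} -> Bolt = 5*4 = 20, Rod = 1*3 = 3, Spring = 5*2 = 10.
Iteration 3: components of {Bolt,Rod,Spring} -> Base = 3*4 = 12, Plate = 10*1 = 10, Widget = 20*4 = 80.
Iteration 4: components of {Base,Plate,Widget} -> Housing = 12*1 = 12, Shaft = 10*2 = 20.
Iteration 5: no further components; recursion stops.
Total rows emitted: 11.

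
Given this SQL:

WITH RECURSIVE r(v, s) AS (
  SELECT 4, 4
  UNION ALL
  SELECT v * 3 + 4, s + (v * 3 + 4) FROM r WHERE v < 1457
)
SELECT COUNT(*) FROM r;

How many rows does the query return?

Base: v=4, s=4.
Iteration 1: 4 < 1457 holds -> v = 4 * 3 + 4 = 16, s = 4 + 16 = 20.
Iteration 2: 16 < 1457 holds -> v = 16 * 3 + 4 = 52, s = 20 + 52 = 72.
Iteration 3: 52 < 1457 holds -> v = 52 * 3 + 4 = 160, s = 72 + 160 = 232.
Iteration 4: 160 < 1457 holds -> v = 160 * 3 + 4 = 484, s = 232 + 484 = 716.
Iteration 5: 484 < 1457 holds -> v = 484 * 3 + 4 = 1456, s = 716 + 1456 = 2172.
Iteration 6: 1456 < 1457 holds -> v = 1456 * 3 + 4 = 4372, s = 2172 + 4372 = 6544.
Iteration 7: 4372 < 1457 fails; recursion stops.
Total rows emitted: 7.

7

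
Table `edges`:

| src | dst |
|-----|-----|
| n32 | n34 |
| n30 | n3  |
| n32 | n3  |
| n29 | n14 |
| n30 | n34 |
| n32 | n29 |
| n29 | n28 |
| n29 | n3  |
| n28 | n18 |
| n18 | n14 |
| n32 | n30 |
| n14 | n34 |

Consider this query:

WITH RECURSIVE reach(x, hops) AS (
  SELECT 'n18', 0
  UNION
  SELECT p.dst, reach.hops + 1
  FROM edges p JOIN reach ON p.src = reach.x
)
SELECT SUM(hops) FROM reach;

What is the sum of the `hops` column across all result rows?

Base: (n18, hops=0).
Iteration 1: edges from {n18} -> (n14, hops=1).
Iteration 2: edges from {n14} -> (n34, hops=2).
Iteration 3: no outgoing edges from {n34}; recursion stops.
SUM(hops) = 0 + 1 + 2 = 3.

3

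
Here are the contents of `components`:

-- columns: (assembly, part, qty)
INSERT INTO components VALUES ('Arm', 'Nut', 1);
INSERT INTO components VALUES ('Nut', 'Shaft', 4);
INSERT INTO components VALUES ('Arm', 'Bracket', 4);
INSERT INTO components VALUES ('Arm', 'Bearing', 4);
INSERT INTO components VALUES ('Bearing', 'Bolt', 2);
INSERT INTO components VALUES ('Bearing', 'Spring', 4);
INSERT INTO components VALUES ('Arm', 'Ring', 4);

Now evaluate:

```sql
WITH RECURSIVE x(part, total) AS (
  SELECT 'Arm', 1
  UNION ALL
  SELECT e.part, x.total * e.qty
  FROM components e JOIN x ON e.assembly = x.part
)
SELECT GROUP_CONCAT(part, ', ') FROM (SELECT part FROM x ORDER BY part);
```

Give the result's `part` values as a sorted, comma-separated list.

Arm, Bearing, Bolt, Bracket, Nut, Ring, Shaft, Spring

Base: (Arm, total=1).
Iteration 1: components of {Arm} -> Bearing = 1*4 = 4, Bracket = 1*4 = 4, Nut = 1*1 = 1, Ring = 1*4 = 4.
Iteration 2: components of {Bearing,Bracket,Nut,Ring} -> Bolt = 4*2 = 8, Shaft = 1*4 = 4, Spring = 4*4 = 16.
Iteration 3: no further components; recursion stops.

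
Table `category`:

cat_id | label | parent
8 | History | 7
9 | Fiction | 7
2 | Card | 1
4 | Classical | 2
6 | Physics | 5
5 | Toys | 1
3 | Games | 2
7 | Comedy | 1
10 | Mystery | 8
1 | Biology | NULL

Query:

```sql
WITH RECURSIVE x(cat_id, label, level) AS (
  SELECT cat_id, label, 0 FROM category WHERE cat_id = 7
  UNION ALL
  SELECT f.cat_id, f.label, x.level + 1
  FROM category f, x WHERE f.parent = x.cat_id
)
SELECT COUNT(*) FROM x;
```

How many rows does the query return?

Base: cat_id=7 (Comedy) at level 0.
Iteration 1: rows with parent in {7} -> History (id 8, level 1), Fiction (id 9, level 1).
Iteration 2: rows with parent in {8,9} -> Mystery (id 10, level 2).
Iteration 3: no rows with parent in {10}; recursion stops.
Total rows emitted: 4.

4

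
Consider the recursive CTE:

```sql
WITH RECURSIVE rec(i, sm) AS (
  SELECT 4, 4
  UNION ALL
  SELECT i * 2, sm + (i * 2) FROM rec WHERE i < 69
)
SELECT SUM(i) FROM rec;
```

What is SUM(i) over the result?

252

Base: i=4, sm=4.
Iteration 1: 4 < 69 holds -> i = 4 * 2 = 8, sm = 4 + 8 = 12.
Iteration 2: 8 < 69 holds -> i = 8 * 2 = 16, sm = 12 + 16 = 28.
Iteration 3: 16 < 69 holds -> i = 16 * 2 = 32, sm = 28 + 32 = 60.
Iteration 4: 32 < 69 holds -> i = 32 * 2 = 64, sm = 60 + 64 = 124.
Iteration 5: 64 < 69 holds -> i = 64 * 2 = 128, sm = 124 + 128 = 252.
Iteration 6: 128 < 69 fails; recursion stops.
SUM(i) = 4 + 8 + 16 + 32 + 64 + 128 = 252.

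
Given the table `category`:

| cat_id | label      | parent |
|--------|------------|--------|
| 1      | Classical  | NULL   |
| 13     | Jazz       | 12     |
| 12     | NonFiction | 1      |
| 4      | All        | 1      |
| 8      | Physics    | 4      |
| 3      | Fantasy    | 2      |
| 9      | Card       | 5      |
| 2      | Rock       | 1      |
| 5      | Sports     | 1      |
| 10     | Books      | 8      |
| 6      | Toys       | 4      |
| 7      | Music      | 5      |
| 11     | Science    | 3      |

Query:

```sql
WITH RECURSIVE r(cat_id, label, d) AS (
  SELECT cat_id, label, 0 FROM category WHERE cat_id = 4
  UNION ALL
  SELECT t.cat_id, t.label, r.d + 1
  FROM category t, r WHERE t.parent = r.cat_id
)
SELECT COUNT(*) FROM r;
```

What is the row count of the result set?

4

Base: cat_id=4 (All) at d 0.
Iteration 1: rows with parent in {4} -> Toys (id 6, d 1), Physics (id 8, d 1).
Iteration 2: rows with parent in {6,8} -> Books (id 10, d 2).
Iteration 3: no rows with parent in {10}; recursion stops.
Total rows emitted: 4.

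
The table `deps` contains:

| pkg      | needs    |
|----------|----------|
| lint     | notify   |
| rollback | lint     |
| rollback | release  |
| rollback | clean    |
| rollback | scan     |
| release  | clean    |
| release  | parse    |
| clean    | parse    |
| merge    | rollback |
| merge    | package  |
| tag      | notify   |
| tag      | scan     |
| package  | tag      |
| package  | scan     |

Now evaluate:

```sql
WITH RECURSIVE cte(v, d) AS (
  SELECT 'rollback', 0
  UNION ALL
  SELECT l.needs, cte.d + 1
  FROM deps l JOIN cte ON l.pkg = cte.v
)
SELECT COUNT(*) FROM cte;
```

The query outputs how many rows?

Base: (rollback, d=0).
Iteration 1: edges from {rollback} -> (clean, d=1), (lint, d=1), (release, d=1), (scan, d=1).
Iteration 2: edges from {clean,lint,release,scan} -> (clean, d=2), (notify, d=2), (parse, d=2) x2. [UNION ALL keeps all 4 new rows, including repeats]
Iteration 3: edges from {clean,notify,parse} -> (parse, d=3).
Iteration 4: no outgoing edges from {parse}; recursion stops.
Total rows emitted: 10.

10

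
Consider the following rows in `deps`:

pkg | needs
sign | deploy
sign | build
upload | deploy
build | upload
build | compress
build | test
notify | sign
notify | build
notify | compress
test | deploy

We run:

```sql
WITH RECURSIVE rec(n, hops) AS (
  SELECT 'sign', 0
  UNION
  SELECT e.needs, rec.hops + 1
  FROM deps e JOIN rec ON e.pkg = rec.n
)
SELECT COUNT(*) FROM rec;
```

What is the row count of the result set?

7

Base: (sign, hops=0).
Iteration 1: edges from {sign} -> (build, hops=1), (deploy, hops=1).
Iteration 2: edges from {build,deploy} -> (compress, hops=2), (test, hops=2), (upload, hops=2).
Iteration 3: edges from {compress,test,upload} -> (deploy, hops=3). [UNION drops 1 duplicate row(s)]
Iteration 4: no outgoing edges from {deploy}; recursion stops.
Total rows emitted: 7.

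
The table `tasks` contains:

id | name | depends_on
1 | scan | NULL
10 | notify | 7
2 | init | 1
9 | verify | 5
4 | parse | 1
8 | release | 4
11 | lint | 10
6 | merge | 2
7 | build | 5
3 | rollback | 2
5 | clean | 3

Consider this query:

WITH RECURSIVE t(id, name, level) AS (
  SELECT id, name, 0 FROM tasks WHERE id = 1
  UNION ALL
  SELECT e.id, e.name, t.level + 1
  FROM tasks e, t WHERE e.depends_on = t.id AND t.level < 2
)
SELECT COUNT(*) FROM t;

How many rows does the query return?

Base: id=1 (scan) at level 0.
Iteration 1: rows with depends_on in {1} -> init (id 2, level 1), parse (id 4, level 1).
Iteration 2: rows with depends_on in {2,4} -> rollback (id 3, level 2), merge (id 6, level 2), release (id 8, level 2).
Iteration 3: level < 2 fails for all current rows; recursion stops.
Total rows emitted: 6.

6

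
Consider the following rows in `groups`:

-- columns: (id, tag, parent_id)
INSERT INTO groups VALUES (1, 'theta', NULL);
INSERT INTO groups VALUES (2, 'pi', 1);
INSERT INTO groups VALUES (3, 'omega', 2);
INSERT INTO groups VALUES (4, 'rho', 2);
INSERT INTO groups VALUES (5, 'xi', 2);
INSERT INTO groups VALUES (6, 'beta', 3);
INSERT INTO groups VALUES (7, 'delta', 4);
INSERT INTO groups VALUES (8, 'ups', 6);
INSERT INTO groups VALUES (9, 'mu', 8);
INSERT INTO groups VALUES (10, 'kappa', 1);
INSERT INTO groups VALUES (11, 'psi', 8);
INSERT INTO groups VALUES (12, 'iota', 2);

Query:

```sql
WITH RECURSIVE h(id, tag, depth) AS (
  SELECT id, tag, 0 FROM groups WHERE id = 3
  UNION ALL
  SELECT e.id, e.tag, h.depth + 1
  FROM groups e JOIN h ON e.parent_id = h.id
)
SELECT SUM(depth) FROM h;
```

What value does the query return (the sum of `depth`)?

9

Base: id=3 (omega) at depth 0.
Iteration 1: rows with parent_id in {3} -> beta (id 6, depth 1).
Iteration 2: rows with parent_id in {6} -> ups (id 8, depth 2).
Iteration 3: rows with parent_id in {8} -> mu (id 9, depth 3), psi (id 11, depth 3).
Iteration 4: no rows with parent_id in {9,11}; recursion stops.
SUM(depth) = 0 + 1 + 2 + 3 + 3 = 9.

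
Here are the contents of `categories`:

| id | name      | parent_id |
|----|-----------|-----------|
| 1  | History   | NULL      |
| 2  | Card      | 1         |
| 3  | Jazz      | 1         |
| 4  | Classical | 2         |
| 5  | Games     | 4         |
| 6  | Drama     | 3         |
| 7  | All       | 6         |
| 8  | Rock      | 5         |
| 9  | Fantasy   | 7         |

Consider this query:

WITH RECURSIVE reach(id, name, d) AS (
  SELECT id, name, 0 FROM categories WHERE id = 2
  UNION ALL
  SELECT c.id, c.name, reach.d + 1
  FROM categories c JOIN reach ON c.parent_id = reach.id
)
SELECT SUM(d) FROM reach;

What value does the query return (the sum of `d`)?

Base: id=2 (Card) at d 0.
Iteration 1: rows with parent_id in {2} -> Classical (id 4, d 1).
Iteration 2: rows with parent_id in {4} -> Games (id 5, d 2).
Iteration 3: rows with parent_id in {5} -> Rock (id 8, d 3).
Iteration 4: no rows with parent_id in {8}; recursion stops.
SUM(d) = 0 + 1 + 2 + 3 = 6.

6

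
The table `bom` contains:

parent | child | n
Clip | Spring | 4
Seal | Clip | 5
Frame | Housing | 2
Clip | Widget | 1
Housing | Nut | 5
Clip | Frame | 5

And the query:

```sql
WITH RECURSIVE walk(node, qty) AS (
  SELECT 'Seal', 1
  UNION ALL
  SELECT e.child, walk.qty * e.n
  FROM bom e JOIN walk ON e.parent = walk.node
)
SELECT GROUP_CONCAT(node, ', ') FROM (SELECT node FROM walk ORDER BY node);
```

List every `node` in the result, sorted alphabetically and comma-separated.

Clip, Frame, Housing, Nut, Seal, Spring, Widget

Base: (Seal, qty=1).
Iteration 1: components of {Seal} -> Clip = 1*5 = 5.
Iteration 2: components of {Clip} -> Frame = 5*5 = 25, Spring = 5*4 = 20, Widget = 5*1 = 5.
Iteration 3: components of {Frame,Spring,Widget} -> Housing = 25*2 = 50.
Iteration 4: components of {Housing} -> Nut = 50*5 = 250.
Iteration 5: no further components; recursion stops.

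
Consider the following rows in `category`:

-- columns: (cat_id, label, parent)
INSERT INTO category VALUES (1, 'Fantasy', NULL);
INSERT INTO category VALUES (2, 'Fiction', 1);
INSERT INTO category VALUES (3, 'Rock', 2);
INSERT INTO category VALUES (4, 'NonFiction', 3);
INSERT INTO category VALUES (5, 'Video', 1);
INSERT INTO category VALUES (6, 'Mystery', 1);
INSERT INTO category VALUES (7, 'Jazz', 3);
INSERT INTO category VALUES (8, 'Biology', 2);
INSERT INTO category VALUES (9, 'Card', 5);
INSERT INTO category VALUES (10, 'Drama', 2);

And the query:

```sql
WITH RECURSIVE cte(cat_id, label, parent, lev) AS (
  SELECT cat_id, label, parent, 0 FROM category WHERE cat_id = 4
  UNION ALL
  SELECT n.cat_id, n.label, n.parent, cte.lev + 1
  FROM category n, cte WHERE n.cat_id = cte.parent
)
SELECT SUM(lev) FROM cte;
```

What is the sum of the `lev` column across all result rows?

Base: cat_id=4 (NonFiction), parent=3, lev 0.
Iteration 1: join on cat_id=3 -> Rock (id 3, parent=2, lev 1).
Iteration 2: join on cat_id=2 -> Fiction (id 2, parent=1, lev 2).
Iteration 3: join on cat_id=1 -> Fantasy (id 1, parent=NULL, lev 3).
Iteration 4: parent is NULL; no match; recursion stops.
SUM(lev) = 0 + 1 + 2 + 3 = 6.

6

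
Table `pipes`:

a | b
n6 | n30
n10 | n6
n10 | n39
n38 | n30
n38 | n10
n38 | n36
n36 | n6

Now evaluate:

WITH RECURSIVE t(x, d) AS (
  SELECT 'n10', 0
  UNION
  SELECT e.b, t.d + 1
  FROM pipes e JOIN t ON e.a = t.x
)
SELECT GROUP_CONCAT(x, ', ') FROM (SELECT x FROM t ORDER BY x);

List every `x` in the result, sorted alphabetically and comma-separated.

n10, n30, n39, n6

Base: (n10, d=0).
Iteration 1: edges from {n10} -> (n39, d=1), (n6, d=1).
Iteration 2: edges from {n39,n6} -> (n30, d=2).
Iteration 3: no outgoing edges from {n30}; recursion stops.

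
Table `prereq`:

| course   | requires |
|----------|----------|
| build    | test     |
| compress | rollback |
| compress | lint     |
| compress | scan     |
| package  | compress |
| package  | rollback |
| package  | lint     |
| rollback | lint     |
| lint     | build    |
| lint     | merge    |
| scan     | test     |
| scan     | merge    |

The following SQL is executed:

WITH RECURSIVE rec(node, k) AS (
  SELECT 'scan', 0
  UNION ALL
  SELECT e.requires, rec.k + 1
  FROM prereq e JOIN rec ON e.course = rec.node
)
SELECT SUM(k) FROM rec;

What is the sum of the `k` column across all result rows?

Base: (scan, k=0).
Iteration 1: edges from {scan} -> (merge, k=1), (test, k=1).
Iteration 2: no outgoing edges from {merge,test}; recursion stops.
SUM(k) = 0 + 1 + 1 = 2.

2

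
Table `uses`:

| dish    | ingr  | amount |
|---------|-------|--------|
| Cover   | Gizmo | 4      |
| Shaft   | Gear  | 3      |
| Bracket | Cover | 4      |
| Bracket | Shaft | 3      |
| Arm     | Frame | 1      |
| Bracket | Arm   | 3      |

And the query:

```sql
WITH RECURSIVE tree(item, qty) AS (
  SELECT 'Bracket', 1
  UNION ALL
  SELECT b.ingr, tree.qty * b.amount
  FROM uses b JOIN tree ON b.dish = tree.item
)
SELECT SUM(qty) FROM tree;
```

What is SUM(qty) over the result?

39

Base: (Bracket, qty=1).
Iteration 1: components of {Bracket} -> Arm = 1*3 = 3, Cover = 1*4 = 4, Shaft = 1*3 = 3.
Iteration 2: components of {Arm,Cover,Shaft} -> Frame = 3*1 = 3, Gear = 3*3 = 9, Gizmo = 4*4 = 16.
Iteration 3: no further components; recursion stops.
SUM(qty) = 1 + 4 + 3 + 3 + 16 + 9 + 3 = 39.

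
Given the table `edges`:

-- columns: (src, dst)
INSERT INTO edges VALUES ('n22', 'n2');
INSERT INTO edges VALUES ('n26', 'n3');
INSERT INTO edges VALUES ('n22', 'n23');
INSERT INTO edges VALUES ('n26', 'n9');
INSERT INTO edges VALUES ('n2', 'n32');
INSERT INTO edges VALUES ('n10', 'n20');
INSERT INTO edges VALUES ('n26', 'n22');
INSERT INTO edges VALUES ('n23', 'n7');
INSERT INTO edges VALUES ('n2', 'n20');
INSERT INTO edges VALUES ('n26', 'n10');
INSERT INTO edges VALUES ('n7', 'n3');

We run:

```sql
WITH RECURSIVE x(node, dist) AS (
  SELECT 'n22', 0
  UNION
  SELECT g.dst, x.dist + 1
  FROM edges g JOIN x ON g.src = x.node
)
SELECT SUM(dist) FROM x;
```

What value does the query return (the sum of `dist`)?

11

Base: (n22, dist=0).
Iteration 1: edges from {n22} -> (n2, dist=1), (n23, dist=1).
Iteration 2: edges from {n2,n23} -> (n20, dist=2), (n32, dist=2), (n7, dist=2).
Iteration 3: edges from {n20,n32,n7} -> (n3, dist=3).
Iteration 4: no outgoing edges from {n3}; recursion stops.
SUM(dist) = 0 + 1 + 1 + 2 + 2 + 2 + 3 = 11.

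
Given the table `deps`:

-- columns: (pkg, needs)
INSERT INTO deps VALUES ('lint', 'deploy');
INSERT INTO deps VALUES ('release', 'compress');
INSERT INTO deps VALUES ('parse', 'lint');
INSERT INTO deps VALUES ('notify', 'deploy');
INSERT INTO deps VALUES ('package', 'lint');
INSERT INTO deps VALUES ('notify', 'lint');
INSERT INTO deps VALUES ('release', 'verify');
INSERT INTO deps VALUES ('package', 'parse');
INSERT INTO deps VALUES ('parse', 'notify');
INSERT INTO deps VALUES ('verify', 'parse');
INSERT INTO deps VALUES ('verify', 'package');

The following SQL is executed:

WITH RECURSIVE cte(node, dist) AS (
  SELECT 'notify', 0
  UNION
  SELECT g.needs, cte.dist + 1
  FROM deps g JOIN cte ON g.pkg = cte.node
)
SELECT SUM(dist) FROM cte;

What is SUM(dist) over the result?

4

Base: (notify, dist=0).
Iteration 1: edges from {notify} -> (deploy, dist=1), (lint, dist=1).
Iteration 2: edges from {deploy,lint} -> (deploy, dist=2).
Iteration 3: no outgoing edges from {deploy}; recursion stops.
SUM(dist) = 0 + 1 + 1 + 2 = 4.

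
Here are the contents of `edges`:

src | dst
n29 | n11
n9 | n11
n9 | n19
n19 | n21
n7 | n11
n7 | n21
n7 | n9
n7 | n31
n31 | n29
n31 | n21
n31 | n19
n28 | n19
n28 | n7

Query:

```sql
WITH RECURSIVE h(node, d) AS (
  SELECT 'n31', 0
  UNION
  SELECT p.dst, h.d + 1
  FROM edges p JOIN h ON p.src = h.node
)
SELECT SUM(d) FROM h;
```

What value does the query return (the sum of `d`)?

7

Base: (n31, d=0).
Iteration 1: edges from {n31} -> (n19, d=1), (n21, d=1), (n29, d=1).
Iteration 2: edges from {n19,n21,n29} -> (n11, d=2), (n21, d=2).
Iteration 3: no outgoing edges from {n11,n21}; recursion stops.
SUM(d) = 0 + 1 + 1 + 1 + 2 + 2 = 7.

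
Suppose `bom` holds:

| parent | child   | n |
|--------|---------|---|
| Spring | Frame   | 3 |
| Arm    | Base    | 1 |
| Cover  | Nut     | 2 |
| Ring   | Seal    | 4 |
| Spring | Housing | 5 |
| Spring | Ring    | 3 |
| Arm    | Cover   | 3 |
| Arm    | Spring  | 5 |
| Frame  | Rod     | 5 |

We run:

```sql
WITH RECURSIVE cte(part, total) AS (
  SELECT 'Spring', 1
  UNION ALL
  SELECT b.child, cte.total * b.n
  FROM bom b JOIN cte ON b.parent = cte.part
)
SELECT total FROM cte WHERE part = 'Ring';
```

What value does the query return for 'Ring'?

Base: (Spring, total=1).
Iteration 1: components of {Spring} -> Frame = 1*3 = 3, Housing = 1*5 = 5, Ring = 1*3 = 3.
Iteration 2: components of {Frame,Housing,Ring} -> Rod = 3*5 = 15, Seal = 3*4 = 12.
Iteration 3: no further components; recursion stops.

3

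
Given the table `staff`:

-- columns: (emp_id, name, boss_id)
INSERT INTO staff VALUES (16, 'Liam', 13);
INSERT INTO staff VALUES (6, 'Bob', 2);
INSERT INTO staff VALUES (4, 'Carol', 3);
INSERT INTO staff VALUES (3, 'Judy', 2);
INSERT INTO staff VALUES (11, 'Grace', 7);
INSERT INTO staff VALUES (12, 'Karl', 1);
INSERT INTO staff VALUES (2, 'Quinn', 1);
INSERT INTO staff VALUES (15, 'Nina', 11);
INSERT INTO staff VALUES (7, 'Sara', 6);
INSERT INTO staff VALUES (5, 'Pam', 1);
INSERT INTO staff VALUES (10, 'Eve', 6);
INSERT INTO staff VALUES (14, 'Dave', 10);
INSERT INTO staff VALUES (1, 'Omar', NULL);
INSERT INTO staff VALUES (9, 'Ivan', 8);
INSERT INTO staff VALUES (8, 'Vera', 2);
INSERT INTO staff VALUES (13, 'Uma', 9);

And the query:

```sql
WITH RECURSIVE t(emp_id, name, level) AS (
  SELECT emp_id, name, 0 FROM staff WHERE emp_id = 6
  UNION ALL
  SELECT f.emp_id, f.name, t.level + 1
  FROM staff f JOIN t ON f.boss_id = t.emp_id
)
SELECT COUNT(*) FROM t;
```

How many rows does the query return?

6

Base: emp_id=6 (Bob) at level 0.
Iteration 1: rows with boss_id in {6} -> Sara (id 7, level 1), Eve (id 10, level 1).
Iteration 2: rows with boss_id in {7,10} -> Grace (id 11, level 2), Dave (id 14, level 2).
Iteration 3: rows with boss_id in {11,14} -> Nina (id 15, level 3).
Iteration 4: no rows with boss_id in {15}; recursion stops.
Total rows emitted: 6.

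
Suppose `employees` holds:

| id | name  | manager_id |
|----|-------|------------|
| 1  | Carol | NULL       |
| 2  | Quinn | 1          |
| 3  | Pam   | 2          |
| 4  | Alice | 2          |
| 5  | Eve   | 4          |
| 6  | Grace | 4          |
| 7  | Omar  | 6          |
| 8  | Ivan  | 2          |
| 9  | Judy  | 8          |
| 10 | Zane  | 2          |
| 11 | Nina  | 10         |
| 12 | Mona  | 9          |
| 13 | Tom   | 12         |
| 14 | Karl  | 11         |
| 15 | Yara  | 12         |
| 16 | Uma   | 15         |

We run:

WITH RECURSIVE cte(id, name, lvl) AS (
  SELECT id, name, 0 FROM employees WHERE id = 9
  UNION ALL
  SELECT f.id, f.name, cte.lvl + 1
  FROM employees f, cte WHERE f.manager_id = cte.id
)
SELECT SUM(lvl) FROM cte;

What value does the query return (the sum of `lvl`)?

8

Base: id=9 (Judy) at lvl 0.
Iteration 1: rows with manager_id in {9} -> Mona (id 12, lvl 1).
Iteration 2: rows with manager_id in {12} -> Tom (id 13, lvl 2), Yara (id 15, lvl 2).
Iteration 3: rows with manager_id in {13,15} -> Uma (id 16, lvl 3).
Iteration 4: no rows with manager_id in {16}; recursion stops.
SUM(lvl) = 0 + 1 + 2 + 2 + 3 = 8.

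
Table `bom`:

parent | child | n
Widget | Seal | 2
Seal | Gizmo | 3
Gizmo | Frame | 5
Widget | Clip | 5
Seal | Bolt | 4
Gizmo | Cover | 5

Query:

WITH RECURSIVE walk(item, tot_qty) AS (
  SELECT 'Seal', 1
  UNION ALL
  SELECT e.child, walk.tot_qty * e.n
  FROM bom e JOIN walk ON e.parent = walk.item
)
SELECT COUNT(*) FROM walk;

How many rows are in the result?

5

Base: (Seal, tot_qty=1).
Iteration 1: components of {Seal} -> Bolt = 1*4 = 4, Gizmo = 1*3 = 3.
Iteration 2: components of {Bolt,Gizmo} -> Cover = 3*5 = 15, Frame = 3*5 = 15.
Iteration 3: no further components; recursion stops.
Total rows emitted: 5.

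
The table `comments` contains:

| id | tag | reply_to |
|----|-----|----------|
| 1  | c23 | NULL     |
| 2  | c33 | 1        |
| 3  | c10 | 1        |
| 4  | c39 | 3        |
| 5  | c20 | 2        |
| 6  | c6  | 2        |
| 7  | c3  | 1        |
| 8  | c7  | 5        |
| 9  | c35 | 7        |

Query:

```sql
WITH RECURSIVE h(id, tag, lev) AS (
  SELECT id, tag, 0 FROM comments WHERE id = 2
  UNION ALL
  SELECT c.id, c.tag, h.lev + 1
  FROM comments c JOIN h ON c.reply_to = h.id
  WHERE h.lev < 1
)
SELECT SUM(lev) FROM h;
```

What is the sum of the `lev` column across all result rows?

Base: id=2 (c33) at lev 0.
Iteration 1: rows with reply_to in {2} -> c20 (id 5, lev 1), c6 (id 6, lev 1).
Iteration 2: lev < 1 fails for all current rows; recursion stops.
SUM(lev) = 0 + 1 + 1 = 2.

2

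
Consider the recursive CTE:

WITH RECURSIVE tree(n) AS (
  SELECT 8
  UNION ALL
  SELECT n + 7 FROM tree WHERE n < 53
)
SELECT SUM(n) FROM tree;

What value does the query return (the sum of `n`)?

260

Base: n=8.
Iteration 1: 8 < 53 holds -> n = 8 + 7 = 15.
Iteration 2: 15 < 53 holds -> n = 15 + 7 = 22.
Iteration 3: 22 < 53 holds -> n = 22 + 7 = 29.
Iteration 4: 29 < 53 holds -> n = 29 + 7 = 36.
Iteration 5: 36 < 53 holds -> n = 36 + 7 = 43.
Iteration 6: 43 < 53 holds -> n = 43 + 7 = 50.
Iteration 7: 50 < 53 holds -> n = 50 + 7 = 57.
Iteration 8: 57 < 53 fails; recursion stops.
SUM(n) = 8 + 15 + 22 + 29 + 36 + 43 + 50 + 57 = 260.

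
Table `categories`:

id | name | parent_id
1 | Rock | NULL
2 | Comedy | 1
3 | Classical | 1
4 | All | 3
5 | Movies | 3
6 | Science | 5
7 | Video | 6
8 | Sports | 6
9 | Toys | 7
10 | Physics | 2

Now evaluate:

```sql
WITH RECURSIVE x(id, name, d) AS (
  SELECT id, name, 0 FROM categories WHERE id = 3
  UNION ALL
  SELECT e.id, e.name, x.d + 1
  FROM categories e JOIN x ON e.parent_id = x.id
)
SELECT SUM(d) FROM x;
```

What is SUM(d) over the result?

Base: id=3 (Classical) at d 0.
Iteration 1: rows with parent_id in {3} -> All (id 4, d 1), Movies (id 5, d 1).
Iteration 2: rows with parent_id in {4,5} -> Science (id 6, d 2).
Iteration 3: rows with parent_id in {6} -> Video (id 7, d 3), Sports (id 8, d 3).
Iteration 4: rows with parent_id in {7,8} -> Toys (id 9, d 4).
Iteration 5: no rows with parent_id in {9}; recursion stops.
SUM(d) = 0 + 1 + 1 + 2 + 3 + 3 + 4 = 14.

14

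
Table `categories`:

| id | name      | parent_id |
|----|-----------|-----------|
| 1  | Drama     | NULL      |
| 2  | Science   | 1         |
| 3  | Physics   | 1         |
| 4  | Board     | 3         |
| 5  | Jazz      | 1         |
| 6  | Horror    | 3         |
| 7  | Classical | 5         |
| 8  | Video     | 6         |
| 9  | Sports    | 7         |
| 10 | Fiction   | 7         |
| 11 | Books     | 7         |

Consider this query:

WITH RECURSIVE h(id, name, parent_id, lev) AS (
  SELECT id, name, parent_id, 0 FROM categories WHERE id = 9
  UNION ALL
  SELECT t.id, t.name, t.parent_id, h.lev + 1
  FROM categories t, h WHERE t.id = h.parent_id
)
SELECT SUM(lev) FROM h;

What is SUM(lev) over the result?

Base: id=9 (Sports), parent_id=7, lev 0.
Iteration 1: join on id=7 -> Classical (id 7, parent_id=5, lev 1).
Iteration 2: join on id=5 -> Jazz (id 5, parent_id=1, lev 2).
Iteration 3: join on id=1 -> Drama (id 1, parent_id=NULL, lev 3).
Iteration 4: parent_id is NULL; no match; recursion stops.
SUM(lev) = 0 + 1 + 2 + 3 = 6.

6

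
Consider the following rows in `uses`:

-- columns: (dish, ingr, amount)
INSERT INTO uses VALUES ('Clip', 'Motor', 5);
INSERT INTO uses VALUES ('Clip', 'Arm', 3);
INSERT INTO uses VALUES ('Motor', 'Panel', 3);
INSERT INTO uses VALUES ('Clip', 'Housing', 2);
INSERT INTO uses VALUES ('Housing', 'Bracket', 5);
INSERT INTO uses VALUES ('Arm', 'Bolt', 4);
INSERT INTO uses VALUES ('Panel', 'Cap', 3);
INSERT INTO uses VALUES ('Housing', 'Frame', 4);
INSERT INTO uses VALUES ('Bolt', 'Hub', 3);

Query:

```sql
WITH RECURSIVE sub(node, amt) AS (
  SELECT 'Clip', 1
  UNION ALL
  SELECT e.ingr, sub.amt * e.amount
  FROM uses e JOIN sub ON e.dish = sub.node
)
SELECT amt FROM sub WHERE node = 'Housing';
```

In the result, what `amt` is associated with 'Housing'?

2

Base: (Clip, amt=1).
Iteration 1: components of {Clip} -> Arm = 1*3 = 3, Housing = 1*2 = 2, Motor = 1*5 = 5.
Iteration 2: components of {Arm,Housing,Motor} -> Bolt = 3*4 = 12, Bracket = 2*5 = 10, Frame = 2*4 = 8, Panel = 5*3 = 15.
Iteration 3: components of {Bolt,Bracket,Frame,Panel} -> Cap = 15*3 = 45, Hub = 12*3 = 36.
Iteration 4: no further components; recursion stops.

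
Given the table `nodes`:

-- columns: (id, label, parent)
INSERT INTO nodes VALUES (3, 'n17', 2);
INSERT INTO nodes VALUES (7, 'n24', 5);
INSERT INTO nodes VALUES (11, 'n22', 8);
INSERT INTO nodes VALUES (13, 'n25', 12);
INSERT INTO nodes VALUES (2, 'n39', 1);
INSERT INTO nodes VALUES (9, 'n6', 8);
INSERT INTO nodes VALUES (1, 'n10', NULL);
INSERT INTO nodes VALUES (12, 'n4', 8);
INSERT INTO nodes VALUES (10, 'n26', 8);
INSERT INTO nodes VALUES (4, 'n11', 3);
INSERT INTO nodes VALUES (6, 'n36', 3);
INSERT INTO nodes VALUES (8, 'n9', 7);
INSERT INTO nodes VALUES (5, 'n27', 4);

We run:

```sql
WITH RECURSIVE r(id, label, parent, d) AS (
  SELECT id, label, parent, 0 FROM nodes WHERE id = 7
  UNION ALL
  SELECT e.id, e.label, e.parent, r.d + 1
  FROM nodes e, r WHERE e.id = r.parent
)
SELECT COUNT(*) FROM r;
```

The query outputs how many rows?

6

Base: id=7 (n24), parent=5, d 0.
Iteration 1: join on id=5 -> n27 (id 5, parent=4, d 1).
Iteration 2: join on id=4 -> n11 (id 4, parent=3, d 2).
Iteration 3: join on id=3 -> n17 (id 3, parent=2, d 3).
Iteration 4: join on id=2 -> n39 (id 2, parent=1, d 4).
Iteration 5: join on id=1 -> n10 (id 1, parent=NULL, d 5).
Iteration 6: parent is NULL; no match; recursion stops.
Total rows emitted: 6.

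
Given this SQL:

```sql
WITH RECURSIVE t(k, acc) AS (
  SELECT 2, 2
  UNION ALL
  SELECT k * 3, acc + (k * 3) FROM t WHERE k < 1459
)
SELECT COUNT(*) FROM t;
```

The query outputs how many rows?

Base: k=2, acc=2.
Iteration 1: 2 < 1459 holds -> k = 2 * 3 = 6, acc = 2 + 6 = 8.
Iteration 2: 6 < 1459 holds -> k = 6 * 3 = 18, acc = 8 + 18 = 26.
Iteration 3: 18 < 1459 holds -> k = 18 * 3 = 54, acc = 26 + 54 = 80.
Iteration 4: 54 < 1459 holds -> k = 54 * 3 = 162, acc = 80 + 162 = 242.
Iteration 5: 162 < 1459 holds -> k = 162 * 3 = 486, acc = 242 + 486 = 728.
Iteration 6: 486 < 1459 holds -> k = 486 * 3 = 1458, acc = 728 + 1458 = 2186.
Iteration 7: 1458 < 1459 holds -> k = 1458 * 3 = 4374, acc = 2186 + 4374 = 6560.
Iteration 8: 4374 < 1459 fails; recursion stops.
Total rows emitted: 8.

8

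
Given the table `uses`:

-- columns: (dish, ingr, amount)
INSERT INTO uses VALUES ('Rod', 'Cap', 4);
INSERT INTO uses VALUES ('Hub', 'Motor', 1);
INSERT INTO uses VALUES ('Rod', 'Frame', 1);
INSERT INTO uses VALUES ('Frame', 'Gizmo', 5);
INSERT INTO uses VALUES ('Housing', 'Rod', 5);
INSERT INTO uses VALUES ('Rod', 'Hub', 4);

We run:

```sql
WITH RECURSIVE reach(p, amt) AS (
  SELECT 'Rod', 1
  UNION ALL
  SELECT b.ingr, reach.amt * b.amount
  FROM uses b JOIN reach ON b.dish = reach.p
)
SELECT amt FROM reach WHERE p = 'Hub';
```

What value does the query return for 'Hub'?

Base: (Rod, amt=1).
Iteration 1: components of {Rod} -> Cap = 1*4 = 4, Frame = 1*1 = 1, Hub = 1*4 = 4.
Iteration 2: components of {Cap,Frame,Hub} -> Gizmo = 1*5 = 5, Motor = 4*1 = 4.
Iteration 3: no further components; recursion stops.

4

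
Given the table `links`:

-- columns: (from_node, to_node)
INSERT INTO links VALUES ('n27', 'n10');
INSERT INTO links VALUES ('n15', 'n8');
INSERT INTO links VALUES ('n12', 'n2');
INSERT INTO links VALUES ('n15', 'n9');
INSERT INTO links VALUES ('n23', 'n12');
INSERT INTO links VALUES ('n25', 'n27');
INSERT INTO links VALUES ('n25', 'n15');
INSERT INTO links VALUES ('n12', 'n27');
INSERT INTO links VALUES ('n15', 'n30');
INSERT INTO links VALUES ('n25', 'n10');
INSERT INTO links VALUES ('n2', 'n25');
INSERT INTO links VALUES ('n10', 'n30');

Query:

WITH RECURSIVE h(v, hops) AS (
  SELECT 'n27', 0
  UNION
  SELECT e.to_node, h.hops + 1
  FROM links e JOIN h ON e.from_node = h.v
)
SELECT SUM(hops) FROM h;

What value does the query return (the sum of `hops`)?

3

Base: (n27, hops=0).
Iteration 1: edges from {n27} -> (n10, hops=1).
Iteration 2: edges from {n10} -> (n30, hops=2).
Iteration 3: no outgoing edges from {n30}; recursion stops.
SUM(hops) = 0 + 1 + 2 = 3.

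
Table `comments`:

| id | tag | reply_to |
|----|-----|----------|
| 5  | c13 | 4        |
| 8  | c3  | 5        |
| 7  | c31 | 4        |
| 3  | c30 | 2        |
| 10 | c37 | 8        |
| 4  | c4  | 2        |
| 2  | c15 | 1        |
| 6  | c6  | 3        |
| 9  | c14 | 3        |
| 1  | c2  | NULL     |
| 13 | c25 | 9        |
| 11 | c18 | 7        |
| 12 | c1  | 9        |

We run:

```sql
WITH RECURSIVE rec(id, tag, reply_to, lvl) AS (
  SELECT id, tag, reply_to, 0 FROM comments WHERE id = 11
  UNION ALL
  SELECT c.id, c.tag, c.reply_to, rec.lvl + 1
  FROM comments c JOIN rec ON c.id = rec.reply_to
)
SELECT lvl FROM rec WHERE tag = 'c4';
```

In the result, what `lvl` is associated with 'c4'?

2

Base: id=11 (c18), reply_to=7, lvl 0.
Iteration 1: join on id=7 -> c31 (id 7, reply_to=4, lvl 1).
Iteration 2: join on id=4 -> c4 (id 4, reply_to=2, lvl 2).
Iteration 3: join on id=2 -> c15 (id 2, reply_to=1, lvl 3).
Iteration 4: join on id=1 -> c2 (id 1, reply_to=NULL, lvl 4).
Iteration 5: reply_to is NULL; no match; recursion stops.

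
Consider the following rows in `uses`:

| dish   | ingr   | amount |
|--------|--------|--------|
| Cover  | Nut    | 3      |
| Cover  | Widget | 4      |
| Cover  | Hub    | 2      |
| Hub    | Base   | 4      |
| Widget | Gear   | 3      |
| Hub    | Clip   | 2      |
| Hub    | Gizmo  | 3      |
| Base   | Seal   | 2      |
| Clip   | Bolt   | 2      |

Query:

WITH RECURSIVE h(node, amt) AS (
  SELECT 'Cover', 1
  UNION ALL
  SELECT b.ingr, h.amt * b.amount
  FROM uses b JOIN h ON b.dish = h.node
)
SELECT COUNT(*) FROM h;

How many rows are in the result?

10

Base: (Cover, amt=1).
Iteration 1: components of {Cover} -> Hub = 1*2 = 2, Nut = 1*3 = 3, Widget = 1*4 = 4.
Iteration 2: components of {Hub,Nut,Widget} -> Base = 2*4 = 8, Clip = 2*2 = 4, Gear = 4*3 = 12, Gizmo = 2*3 = 6.
Iteration 3: components of {Base,Clip,Gear,Gizmo} -> Bolt = 4*2 = 8, Seal = 8*2 = 16.
Iteration 4: no further components; recursion stops.
Total rows emitted: 10.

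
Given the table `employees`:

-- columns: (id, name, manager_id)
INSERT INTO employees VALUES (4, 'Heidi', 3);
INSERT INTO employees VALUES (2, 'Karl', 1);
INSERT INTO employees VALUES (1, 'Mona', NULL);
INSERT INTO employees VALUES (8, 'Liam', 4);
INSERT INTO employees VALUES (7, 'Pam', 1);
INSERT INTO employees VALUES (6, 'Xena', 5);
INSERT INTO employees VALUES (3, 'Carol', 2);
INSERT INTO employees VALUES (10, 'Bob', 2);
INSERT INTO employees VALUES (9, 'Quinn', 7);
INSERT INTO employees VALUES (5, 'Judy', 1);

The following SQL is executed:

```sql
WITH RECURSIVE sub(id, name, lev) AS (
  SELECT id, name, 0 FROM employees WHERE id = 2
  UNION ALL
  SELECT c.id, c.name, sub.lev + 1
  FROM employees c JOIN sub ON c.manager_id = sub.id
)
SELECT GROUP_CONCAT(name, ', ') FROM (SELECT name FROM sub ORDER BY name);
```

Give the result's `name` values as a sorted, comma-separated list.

Base: id=2 (Karl) at lev 0.
Iteration 1: rows with manager_id in {2} -> Carol (id 3, lev 1), Bob (id 10, lev 1).
Iteration 2: rows with manager_id in {3,10} -> Heidi (id 4, lev 2).
Iteration 3: rows with manager_id in {4} -> Liam (id 8, lev 3).
Iteration 4: no rows with manager_id in {8}; recursion stops.

Bob, Carol, Heidi, Karl, Liam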